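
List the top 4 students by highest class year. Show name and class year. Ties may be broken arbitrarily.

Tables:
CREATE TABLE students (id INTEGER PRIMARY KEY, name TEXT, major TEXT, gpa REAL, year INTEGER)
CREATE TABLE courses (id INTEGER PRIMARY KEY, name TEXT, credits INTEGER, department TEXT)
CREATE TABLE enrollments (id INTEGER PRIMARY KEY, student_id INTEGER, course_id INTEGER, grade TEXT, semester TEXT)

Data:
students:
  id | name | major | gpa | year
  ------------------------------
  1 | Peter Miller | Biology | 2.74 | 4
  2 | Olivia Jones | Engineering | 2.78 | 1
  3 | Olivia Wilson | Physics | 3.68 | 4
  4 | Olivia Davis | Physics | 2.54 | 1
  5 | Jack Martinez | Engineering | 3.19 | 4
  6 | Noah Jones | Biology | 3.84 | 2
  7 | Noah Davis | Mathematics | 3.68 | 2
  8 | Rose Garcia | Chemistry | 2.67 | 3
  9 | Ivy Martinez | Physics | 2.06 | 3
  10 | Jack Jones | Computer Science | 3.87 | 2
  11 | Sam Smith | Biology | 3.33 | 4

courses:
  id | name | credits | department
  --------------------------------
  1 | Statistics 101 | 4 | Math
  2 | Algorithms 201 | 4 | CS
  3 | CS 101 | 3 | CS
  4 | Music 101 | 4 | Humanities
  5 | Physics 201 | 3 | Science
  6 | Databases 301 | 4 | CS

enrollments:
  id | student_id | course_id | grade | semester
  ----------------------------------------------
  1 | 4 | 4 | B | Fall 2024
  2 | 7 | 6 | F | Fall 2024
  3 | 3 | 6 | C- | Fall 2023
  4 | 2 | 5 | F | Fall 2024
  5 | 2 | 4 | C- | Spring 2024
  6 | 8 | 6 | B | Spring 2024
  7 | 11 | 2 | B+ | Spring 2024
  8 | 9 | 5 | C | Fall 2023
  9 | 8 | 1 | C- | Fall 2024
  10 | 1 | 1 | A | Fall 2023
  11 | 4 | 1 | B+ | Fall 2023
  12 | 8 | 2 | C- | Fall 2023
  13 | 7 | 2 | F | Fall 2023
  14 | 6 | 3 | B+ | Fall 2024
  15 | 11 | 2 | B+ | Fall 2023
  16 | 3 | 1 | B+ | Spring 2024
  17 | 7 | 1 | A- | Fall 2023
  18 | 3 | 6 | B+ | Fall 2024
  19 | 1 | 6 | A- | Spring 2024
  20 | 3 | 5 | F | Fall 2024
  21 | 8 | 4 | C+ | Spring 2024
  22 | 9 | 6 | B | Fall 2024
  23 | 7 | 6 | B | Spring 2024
SELECT name, year FROM students ORDER BY year DESC LIMIT 4

Execution result:
name | year
Peter Miller | 4
Olivia Wilson | 4
Jack Martinez | 4
Sam Smith | 4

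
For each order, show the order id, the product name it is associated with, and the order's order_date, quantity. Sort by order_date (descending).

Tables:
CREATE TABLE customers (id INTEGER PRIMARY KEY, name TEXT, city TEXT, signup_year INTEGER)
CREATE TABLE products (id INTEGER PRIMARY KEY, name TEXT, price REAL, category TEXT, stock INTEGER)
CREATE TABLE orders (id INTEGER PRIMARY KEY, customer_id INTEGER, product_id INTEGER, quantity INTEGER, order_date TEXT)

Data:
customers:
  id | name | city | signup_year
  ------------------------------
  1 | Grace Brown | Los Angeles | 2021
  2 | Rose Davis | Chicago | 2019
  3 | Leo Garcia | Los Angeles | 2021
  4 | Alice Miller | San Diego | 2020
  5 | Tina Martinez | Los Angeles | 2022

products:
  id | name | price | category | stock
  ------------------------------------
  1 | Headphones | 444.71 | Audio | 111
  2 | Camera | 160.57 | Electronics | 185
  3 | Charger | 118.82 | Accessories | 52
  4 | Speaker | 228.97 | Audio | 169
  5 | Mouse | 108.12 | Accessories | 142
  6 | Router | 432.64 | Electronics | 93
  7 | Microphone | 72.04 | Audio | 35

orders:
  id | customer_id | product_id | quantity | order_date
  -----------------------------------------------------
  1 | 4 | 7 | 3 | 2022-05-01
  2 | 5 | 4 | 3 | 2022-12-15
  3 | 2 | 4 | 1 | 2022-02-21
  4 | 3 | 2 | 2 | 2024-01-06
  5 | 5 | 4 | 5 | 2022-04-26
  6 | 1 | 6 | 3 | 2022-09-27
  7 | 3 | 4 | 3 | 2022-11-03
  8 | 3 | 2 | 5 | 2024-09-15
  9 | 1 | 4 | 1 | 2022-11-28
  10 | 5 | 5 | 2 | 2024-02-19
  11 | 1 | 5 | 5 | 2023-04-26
SELECT c.id, p.name AS product, c.order_date, c.quantity FROM orders c JOIN products p ON c.product_id = p.id ORDER BY c.order_date DESC

Execution result:
id | product | order_date | quantity
8 | Camera | 2024-09-15 | 5
10 | Mouse | 2024-02-19 | 2
4 | Camera | 2024-01-06 | 2
11 | Mouse | 2023-04-26 | 5
2 | Speaker | 2022-12-15 | 3
9 | Speaker | 2022-11-28 | 1
7 | Speaker | 2022-11-03 | 3
6 | Router | 2022-09-27 | 3
1 | Microphone | 2022-05-01 | 3
5 | Speaker | 2022-04-26 | 5
3 | Speaker | 2022-02-21 | 1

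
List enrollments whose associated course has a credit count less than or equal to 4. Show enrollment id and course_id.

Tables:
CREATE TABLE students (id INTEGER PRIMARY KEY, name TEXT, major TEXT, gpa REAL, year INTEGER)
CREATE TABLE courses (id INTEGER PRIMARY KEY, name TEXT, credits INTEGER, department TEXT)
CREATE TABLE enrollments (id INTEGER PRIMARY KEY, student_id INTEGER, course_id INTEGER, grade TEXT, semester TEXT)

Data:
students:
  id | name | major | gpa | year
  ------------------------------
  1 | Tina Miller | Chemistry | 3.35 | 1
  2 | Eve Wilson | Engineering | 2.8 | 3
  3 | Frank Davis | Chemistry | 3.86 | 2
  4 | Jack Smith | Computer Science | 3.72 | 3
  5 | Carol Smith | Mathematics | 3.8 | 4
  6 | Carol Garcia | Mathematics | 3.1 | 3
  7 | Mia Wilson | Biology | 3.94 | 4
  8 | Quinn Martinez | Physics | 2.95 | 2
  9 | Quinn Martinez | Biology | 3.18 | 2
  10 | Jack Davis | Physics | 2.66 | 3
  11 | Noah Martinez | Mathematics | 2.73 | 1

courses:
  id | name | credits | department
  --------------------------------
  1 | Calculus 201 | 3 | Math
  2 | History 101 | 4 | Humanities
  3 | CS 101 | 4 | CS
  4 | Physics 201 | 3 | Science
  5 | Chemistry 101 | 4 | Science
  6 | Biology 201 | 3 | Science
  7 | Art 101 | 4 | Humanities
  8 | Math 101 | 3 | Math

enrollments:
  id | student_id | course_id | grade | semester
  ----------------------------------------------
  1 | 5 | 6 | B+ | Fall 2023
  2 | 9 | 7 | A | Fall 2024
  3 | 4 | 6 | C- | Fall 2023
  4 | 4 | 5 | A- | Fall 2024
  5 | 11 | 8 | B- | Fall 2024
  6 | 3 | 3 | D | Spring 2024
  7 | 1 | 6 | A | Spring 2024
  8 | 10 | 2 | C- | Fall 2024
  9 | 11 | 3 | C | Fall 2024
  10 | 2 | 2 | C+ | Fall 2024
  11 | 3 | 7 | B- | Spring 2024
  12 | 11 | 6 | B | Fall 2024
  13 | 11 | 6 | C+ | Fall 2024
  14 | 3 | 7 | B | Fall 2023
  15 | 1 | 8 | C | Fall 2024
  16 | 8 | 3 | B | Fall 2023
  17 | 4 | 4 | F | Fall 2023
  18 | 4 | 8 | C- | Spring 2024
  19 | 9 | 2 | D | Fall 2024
SELECT id, course_id FROM enrollments WHERE course_id IN (SELECT id FROM courses WHERE credits <= 4)

Execution result:
id | course_id
1 | 6
2 | 7
3 | 6
4 | 5
5 | 8
6 | 3
7 | 6
8 | 2
9 | 3
10 | 2
11 | 7
12 | 6
13 | 6
14 | 7
15 | 8
16 | 3
17 | 4
18 | 8
19 | 2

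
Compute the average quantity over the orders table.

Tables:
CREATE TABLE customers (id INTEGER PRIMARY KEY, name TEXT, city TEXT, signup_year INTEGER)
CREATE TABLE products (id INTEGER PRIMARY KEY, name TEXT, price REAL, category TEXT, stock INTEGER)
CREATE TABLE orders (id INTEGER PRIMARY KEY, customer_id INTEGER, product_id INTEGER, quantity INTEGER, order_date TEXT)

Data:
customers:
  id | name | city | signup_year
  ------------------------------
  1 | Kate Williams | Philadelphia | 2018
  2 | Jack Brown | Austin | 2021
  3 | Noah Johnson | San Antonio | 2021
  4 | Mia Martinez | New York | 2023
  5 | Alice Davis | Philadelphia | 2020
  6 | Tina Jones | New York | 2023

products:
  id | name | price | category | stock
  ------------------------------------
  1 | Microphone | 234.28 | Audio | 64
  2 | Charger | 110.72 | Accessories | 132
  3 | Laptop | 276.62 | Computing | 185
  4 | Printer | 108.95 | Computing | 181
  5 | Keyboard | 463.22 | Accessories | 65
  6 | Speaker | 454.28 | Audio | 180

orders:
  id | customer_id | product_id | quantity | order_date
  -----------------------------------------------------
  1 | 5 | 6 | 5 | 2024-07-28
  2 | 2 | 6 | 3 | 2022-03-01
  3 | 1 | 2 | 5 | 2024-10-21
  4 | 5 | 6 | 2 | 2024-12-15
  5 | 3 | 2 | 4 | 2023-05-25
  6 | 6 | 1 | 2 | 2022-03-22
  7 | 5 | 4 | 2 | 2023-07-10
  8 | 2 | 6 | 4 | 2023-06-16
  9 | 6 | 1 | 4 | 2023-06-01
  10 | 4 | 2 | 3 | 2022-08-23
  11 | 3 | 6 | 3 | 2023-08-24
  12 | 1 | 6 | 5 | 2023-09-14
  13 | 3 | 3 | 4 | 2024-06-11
SELECT AVG(quantity) FROM orders

Execution result:
3.54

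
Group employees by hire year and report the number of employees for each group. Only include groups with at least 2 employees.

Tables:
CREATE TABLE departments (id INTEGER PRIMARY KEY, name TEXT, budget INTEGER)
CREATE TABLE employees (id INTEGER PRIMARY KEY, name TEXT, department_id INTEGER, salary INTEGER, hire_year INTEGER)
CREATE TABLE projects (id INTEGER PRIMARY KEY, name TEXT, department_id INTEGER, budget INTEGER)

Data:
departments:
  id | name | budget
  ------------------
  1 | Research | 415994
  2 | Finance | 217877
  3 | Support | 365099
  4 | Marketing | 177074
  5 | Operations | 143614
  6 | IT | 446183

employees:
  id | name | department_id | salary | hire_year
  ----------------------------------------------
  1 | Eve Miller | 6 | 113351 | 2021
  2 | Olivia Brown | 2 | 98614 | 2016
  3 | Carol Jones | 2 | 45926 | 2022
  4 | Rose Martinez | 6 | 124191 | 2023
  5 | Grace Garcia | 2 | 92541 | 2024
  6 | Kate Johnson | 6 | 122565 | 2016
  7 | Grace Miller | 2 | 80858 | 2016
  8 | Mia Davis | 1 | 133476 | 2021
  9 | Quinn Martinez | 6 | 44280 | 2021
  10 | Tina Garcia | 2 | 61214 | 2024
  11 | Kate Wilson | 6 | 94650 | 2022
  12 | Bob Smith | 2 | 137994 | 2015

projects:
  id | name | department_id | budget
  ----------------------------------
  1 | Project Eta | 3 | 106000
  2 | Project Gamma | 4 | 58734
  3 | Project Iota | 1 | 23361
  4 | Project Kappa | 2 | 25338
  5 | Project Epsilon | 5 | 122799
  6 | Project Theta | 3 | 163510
SELECT hire_year, COUNT(*) AS n FROM employees GROUP BY hire_year HAVING COUNT(*) >= 2

Execution result:
hire_year | n
2016 | 3
2021 | 3
2022 | 2
2024 | 2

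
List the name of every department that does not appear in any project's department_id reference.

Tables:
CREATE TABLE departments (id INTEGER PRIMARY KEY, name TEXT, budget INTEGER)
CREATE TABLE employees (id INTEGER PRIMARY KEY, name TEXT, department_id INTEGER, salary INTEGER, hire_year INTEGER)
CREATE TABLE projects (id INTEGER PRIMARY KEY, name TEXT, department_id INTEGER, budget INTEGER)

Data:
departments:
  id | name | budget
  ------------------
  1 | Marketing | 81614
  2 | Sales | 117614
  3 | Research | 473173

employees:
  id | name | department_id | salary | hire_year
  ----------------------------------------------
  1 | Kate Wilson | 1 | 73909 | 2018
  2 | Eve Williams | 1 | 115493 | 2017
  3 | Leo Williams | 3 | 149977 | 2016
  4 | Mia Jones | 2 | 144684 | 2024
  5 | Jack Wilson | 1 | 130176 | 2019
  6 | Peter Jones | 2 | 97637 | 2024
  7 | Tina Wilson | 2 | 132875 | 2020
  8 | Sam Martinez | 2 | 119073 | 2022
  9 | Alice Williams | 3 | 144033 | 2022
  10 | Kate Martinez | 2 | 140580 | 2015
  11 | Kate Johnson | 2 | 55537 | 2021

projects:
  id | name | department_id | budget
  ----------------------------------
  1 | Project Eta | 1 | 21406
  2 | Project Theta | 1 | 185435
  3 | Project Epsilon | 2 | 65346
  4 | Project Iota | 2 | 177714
SELECT p.name FROM departments p LEFT JOIN projects c ON c.department_id = p.id WHERE c.id IS NULL

Execution result:
Research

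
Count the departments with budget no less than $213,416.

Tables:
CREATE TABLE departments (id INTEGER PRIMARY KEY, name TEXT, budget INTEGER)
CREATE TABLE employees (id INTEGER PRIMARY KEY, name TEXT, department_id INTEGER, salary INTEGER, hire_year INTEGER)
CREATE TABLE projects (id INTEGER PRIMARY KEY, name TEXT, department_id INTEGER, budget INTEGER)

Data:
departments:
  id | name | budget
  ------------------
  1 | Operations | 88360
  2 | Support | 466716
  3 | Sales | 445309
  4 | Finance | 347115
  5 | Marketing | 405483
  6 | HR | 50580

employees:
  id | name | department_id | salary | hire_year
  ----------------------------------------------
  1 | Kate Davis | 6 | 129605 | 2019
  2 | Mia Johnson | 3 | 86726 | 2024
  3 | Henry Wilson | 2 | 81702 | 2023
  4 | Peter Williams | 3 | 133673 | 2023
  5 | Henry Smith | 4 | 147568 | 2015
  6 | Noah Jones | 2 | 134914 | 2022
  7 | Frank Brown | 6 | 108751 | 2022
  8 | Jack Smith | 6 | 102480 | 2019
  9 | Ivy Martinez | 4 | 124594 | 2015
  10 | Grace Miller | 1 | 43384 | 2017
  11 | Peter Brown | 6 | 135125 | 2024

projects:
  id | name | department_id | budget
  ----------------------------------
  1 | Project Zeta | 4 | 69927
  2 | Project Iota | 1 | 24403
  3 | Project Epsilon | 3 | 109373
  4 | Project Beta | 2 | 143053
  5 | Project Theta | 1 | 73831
SELECT COUNT(*) FROM departments WHERE budget >= 213416

Execution result:
4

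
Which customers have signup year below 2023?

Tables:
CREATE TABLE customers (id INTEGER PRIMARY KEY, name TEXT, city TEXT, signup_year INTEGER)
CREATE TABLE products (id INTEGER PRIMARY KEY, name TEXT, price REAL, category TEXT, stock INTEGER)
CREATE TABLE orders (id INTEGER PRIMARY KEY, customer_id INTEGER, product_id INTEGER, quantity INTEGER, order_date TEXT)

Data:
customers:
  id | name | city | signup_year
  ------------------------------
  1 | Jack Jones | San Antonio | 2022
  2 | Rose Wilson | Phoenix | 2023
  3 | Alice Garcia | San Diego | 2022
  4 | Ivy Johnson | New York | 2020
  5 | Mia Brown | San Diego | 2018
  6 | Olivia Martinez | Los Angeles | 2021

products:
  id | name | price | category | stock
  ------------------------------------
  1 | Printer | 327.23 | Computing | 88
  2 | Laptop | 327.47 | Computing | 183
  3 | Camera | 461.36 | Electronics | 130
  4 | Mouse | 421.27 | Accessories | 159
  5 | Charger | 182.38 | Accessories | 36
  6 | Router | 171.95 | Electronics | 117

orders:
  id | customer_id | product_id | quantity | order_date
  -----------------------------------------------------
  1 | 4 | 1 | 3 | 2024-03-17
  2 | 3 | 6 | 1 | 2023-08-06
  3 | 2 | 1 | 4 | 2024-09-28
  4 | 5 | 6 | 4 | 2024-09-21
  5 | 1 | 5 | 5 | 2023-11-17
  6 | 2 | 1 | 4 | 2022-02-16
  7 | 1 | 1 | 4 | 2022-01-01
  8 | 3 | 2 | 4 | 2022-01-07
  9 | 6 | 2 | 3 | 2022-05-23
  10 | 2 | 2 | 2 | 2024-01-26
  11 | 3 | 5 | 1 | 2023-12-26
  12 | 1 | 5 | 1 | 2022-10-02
SELECT name, signup_year FROM customers WHERE signup_year < 2023

Execution result:
name | signup_year
Jack Jones | 2022
Alice Garcia | 2022
Ivy Johnson | 2020
Mia Brown | 2018
Olivia Martinez | 2021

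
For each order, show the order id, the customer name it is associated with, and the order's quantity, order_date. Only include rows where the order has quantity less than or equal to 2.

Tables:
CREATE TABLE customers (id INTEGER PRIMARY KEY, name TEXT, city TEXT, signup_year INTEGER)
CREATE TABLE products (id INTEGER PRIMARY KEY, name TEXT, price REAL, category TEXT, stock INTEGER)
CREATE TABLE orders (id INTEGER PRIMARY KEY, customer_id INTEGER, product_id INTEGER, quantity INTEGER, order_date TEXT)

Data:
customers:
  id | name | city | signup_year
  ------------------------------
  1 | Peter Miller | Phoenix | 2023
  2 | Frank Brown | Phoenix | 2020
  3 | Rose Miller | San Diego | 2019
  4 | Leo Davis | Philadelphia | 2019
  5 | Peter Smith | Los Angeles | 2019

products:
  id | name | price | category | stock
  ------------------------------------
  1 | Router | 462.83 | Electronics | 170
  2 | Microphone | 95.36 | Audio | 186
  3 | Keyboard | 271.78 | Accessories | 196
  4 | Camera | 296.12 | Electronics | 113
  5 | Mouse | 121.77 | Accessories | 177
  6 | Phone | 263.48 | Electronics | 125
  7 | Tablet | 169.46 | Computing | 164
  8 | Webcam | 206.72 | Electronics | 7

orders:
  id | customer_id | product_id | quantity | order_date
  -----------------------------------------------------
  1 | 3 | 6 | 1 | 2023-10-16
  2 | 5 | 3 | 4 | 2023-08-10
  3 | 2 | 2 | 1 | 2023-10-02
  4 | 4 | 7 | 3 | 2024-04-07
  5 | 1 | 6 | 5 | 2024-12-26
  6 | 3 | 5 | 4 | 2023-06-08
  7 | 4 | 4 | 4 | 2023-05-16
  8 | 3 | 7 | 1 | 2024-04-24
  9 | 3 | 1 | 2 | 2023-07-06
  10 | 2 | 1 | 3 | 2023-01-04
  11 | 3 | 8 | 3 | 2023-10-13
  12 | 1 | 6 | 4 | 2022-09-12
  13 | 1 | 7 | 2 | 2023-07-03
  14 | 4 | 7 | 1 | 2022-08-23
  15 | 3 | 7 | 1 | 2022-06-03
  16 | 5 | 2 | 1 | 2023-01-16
SELECT c.id, p.name AS customer, c.quantity, c.order_date FROM orders c JOIN customers p ON c.customer_id = p.id WHERE c.quantity <= 2

Execution result:
id | customer | quantity | order_date
1 | Rose Miller | 1 | 2023-10-16
3 | Frank Brown | 1 | 2023-10-02
8 | Rose Miller | 1 | 2024-04-24
9 | Rose Miller | 2 | 2023-07-06
13 | Peter Miller | 2 | 2023-07-03
14 | Leo Davis | 1 | 2022-08-23
15 | Rose Miller | 1 | 2022-06-03
16 | Peter Smith | 1 | 2023-01-16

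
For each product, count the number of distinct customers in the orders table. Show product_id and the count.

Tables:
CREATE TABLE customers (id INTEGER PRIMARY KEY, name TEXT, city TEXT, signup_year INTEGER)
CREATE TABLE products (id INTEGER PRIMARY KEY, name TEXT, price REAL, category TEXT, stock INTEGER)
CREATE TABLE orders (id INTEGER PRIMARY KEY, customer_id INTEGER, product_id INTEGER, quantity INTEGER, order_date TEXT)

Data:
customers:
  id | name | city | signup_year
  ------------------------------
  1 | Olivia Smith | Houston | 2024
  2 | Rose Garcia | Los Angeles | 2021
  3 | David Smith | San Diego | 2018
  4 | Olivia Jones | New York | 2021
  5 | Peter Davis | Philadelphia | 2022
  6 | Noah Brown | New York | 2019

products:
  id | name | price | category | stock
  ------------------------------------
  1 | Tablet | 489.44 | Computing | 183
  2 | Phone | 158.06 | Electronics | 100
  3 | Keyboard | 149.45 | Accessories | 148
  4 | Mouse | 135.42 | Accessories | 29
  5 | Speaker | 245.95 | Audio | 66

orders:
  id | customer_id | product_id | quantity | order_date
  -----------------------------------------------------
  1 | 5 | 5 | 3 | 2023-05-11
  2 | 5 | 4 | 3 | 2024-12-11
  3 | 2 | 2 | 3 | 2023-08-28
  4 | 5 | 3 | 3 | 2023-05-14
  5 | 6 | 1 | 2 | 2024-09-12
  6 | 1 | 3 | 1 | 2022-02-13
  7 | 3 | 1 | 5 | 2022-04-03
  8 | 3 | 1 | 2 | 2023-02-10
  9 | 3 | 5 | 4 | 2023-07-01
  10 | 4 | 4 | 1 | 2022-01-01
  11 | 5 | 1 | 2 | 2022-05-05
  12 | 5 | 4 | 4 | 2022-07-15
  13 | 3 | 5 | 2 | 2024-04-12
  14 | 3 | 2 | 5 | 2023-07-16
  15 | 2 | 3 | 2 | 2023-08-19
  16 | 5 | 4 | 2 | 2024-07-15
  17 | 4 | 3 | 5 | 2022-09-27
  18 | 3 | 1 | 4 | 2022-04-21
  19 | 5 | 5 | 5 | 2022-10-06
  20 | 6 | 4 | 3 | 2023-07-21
SELECT product_id, COUNT(DISTINCT customer_id) AS distinct_customer_count FROM orders GROUP BY product_id

Execution result:
product_id | distinct_customer_count
1 | 3
2 | 2
3 | 4
4 | 3
5 | 2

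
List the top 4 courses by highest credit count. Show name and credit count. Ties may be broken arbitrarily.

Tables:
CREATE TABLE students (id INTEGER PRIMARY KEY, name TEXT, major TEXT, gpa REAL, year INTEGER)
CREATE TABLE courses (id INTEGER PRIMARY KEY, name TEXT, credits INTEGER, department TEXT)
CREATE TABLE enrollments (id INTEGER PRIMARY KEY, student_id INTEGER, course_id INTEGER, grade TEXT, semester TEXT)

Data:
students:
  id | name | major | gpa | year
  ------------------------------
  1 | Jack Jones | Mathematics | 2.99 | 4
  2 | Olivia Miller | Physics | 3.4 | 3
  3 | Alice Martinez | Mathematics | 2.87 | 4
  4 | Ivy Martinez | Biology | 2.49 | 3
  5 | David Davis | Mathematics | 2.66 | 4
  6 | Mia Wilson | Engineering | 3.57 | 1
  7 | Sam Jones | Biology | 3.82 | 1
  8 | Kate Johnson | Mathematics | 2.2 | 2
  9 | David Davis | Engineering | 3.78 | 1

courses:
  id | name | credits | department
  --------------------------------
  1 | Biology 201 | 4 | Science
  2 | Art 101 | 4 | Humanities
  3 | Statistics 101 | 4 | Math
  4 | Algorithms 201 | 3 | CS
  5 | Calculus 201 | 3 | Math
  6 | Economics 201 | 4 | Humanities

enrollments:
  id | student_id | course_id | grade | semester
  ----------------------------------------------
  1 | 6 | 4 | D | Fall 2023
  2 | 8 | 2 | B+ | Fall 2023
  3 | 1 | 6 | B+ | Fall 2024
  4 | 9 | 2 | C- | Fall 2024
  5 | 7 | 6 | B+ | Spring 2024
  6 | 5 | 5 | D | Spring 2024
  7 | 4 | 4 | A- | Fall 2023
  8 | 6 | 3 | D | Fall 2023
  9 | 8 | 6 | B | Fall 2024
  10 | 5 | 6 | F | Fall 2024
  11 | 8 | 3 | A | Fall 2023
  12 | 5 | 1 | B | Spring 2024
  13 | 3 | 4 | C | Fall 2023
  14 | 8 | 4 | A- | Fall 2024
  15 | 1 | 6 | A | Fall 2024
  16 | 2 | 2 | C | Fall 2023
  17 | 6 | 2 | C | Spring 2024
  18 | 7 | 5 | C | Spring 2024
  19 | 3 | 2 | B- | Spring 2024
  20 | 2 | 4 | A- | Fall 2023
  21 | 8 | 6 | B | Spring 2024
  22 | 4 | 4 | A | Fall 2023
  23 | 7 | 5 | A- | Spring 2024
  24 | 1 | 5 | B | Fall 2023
SELECT name, credits FROM courses ORDER BY credits DESC LIMIT 4

Execution result:
name | credits
Biology 201 | 4
Art 101 | 4
Statistics 101 | 4
Economics 201 | 4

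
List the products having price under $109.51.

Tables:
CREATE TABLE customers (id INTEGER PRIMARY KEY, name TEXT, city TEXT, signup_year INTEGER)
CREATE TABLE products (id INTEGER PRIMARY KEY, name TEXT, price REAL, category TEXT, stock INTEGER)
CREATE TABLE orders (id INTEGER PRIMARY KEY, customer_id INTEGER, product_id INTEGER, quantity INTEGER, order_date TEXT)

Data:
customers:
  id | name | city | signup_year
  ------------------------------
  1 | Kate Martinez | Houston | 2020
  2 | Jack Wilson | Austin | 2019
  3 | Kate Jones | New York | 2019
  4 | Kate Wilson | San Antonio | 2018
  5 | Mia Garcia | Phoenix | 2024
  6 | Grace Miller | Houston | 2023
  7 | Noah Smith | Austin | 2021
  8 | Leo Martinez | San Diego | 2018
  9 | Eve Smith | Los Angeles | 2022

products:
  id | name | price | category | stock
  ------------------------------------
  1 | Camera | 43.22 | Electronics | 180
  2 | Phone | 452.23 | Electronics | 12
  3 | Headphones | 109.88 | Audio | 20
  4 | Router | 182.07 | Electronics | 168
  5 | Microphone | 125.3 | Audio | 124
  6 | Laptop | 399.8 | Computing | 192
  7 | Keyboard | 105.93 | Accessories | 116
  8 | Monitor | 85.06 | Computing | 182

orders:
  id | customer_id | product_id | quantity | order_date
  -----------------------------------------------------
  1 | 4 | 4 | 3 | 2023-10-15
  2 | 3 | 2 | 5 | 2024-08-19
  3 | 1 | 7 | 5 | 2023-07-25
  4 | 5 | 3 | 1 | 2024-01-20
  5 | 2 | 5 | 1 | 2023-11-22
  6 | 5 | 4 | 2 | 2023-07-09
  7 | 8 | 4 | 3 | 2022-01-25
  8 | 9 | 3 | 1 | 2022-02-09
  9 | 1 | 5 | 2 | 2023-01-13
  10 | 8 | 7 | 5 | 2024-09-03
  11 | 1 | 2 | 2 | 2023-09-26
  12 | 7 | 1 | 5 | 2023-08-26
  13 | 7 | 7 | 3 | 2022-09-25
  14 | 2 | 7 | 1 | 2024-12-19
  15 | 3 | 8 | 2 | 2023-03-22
SELECT name, price FROM products WHERE price < 109.51

Execution result:
name | price
Camera | 43.22
Keyboard | 105.93
Monitor | 85.06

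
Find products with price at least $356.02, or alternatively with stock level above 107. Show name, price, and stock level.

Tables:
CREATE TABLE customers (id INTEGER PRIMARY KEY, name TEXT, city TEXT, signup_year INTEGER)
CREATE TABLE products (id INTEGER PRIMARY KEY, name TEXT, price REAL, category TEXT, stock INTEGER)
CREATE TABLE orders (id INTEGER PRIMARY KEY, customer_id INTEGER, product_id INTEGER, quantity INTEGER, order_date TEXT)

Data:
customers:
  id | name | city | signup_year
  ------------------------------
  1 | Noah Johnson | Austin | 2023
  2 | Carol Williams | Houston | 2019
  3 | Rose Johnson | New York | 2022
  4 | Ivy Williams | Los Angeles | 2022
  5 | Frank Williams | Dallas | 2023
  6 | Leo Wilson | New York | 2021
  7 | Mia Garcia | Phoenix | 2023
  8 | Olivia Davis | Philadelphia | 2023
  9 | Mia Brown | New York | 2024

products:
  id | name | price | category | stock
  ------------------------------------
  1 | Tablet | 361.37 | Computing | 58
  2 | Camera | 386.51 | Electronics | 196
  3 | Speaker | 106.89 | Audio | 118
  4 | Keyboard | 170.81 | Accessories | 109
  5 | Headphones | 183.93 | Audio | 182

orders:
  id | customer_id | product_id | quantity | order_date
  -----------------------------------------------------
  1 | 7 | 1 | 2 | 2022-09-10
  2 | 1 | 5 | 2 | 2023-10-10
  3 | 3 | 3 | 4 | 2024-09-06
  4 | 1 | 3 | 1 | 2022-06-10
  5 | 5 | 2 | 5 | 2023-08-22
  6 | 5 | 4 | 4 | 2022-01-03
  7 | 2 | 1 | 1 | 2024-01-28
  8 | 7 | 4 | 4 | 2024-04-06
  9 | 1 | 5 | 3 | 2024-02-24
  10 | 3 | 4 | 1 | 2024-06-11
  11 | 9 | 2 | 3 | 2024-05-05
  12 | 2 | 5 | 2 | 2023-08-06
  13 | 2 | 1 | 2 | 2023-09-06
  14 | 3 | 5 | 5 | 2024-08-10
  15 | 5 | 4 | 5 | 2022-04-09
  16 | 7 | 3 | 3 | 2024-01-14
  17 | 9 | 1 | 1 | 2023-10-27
SELECT name, price, stock FROM products WHERE price >= 356.02 OR stock > 107

Execution result:
name | price | stock
Tablet | 361.37 | 58
Camera | 386.51 | 196
Speaker | 106.89 | 118
Keyboard | 170.81 | 109
Headphones | 183.93 | 182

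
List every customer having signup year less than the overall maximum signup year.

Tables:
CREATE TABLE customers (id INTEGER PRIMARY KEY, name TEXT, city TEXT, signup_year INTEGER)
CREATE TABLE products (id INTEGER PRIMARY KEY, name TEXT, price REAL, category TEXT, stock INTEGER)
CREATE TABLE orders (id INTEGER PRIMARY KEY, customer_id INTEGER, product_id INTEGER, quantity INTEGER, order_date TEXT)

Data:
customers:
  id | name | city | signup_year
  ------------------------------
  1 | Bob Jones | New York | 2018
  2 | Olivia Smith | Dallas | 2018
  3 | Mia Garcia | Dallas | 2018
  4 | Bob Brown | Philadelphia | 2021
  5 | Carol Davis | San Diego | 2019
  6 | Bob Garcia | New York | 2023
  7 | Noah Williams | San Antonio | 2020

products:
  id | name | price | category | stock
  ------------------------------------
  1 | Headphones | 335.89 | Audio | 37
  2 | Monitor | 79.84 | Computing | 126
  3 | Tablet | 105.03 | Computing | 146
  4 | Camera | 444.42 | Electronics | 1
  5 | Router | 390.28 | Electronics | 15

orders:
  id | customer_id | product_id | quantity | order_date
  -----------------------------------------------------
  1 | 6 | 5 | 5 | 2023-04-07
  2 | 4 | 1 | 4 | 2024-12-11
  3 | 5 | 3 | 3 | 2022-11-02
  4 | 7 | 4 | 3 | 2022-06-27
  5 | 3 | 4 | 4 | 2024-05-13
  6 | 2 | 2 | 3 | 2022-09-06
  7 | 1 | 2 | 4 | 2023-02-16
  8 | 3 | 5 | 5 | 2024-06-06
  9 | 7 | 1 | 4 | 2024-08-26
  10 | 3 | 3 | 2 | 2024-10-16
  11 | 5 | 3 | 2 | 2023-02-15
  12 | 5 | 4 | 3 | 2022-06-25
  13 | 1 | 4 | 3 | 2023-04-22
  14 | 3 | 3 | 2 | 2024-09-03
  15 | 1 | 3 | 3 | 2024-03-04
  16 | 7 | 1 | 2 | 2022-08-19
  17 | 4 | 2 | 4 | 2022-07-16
SELECT name, signup_year FROM customers WHERE signup_year < (SELECT MAX(signup_year) FROM customers)

Execution result:
name | signup_year
Bob Jones | 2018
Olivia Smith | 2018
Mia Garcia | 2018
Bob Brown | 2021
Carol Davis | 2019
Noah Williams | 2020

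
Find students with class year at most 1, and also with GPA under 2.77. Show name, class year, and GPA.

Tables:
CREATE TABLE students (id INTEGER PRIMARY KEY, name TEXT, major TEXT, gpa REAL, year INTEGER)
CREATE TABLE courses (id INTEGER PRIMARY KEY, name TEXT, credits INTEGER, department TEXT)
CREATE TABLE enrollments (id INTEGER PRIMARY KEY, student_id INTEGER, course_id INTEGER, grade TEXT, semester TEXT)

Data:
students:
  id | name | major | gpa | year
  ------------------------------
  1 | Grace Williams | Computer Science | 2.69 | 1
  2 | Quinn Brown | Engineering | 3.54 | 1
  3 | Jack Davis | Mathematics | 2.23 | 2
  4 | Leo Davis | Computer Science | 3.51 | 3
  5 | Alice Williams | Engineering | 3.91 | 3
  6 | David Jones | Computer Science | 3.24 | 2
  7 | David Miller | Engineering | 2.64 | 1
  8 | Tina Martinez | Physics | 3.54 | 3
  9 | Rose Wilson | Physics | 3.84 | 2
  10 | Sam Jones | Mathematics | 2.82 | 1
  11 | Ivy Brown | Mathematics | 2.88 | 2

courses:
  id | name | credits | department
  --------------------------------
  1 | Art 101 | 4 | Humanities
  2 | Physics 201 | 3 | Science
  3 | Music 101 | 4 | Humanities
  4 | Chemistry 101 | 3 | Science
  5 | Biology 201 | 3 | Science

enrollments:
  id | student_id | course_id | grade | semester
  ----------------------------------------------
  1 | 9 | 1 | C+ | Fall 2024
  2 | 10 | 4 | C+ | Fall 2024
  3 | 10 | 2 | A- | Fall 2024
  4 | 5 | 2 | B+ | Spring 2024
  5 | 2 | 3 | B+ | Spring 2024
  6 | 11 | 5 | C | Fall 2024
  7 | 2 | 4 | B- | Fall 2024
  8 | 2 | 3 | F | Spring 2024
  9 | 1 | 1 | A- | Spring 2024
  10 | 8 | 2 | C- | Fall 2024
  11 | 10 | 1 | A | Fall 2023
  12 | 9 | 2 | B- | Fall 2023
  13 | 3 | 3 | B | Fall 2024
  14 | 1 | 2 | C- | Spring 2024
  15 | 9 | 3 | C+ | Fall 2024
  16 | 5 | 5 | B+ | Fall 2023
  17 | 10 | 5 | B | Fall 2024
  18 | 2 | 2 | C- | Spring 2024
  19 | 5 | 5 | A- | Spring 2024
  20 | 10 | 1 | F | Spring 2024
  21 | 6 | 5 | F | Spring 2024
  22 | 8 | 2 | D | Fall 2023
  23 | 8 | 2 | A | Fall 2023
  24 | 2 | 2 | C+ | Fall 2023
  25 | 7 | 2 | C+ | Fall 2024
SELECT name, year, gpa FROM students WHERE year <= 1 AND gpa < 2.77

Execution result:
name | year | gpa
Grace Williams | 1 | 2.69
David Miller | 1 | 2.64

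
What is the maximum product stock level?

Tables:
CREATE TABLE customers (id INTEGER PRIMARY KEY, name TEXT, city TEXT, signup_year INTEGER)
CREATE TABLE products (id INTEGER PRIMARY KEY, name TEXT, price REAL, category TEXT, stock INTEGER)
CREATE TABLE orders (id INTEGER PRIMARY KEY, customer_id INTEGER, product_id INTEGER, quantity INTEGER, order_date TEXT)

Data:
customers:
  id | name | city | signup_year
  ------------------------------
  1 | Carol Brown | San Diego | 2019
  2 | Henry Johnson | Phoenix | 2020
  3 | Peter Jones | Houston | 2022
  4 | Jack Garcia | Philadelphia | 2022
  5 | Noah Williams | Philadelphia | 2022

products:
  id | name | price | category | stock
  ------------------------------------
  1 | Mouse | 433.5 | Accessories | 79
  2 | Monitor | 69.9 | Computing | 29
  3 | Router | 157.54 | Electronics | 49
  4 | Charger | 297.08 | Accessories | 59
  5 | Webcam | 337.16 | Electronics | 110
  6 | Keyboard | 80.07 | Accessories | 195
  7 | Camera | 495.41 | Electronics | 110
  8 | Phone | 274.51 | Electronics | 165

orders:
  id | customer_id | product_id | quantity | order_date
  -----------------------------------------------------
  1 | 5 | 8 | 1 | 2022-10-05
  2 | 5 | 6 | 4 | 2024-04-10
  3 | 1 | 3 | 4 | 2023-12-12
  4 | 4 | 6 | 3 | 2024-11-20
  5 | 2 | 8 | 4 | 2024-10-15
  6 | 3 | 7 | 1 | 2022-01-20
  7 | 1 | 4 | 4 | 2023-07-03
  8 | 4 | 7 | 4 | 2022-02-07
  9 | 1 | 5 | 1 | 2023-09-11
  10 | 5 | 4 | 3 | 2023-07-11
SELECT MAX(stock) FROM products

Execution result:
195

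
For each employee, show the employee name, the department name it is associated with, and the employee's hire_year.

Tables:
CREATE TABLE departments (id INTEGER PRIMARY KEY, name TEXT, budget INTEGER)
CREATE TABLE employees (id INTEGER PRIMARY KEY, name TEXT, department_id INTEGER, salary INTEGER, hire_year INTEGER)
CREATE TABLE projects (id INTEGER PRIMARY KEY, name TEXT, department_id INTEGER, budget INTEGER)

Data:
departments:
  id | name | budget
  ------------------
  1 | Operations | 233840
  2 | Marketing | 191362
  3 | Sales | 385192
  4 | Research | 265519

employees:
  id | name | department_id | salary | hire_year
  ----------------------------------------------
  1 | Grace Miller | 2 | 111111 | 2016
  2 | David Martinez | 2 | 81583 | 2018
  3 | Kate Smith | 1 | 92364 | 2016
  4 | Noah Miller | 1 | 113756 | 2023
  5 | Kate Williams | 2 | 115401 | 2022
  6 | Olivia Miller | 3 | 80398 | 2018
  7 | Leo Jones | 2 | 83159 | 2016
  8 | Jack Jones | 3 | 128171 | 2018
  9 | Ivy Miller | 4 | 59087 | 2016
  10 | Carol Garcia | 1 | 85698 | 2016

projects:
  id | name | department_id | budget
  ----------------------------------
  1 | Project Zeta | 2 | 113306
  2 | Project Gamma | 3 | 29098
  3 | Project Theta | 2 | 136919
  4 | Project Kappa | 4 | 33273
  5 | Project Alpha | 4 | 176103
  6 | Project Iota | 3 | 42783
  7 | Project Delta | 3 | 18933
SELECT c.name, p.name AS department, c.hire_year FROM employees c JOIN departments p ON c.department_id = p.id

Execution result:
name | department | hire_year
Grace Miller | Marketing | 2016
David Martinez | Marketing | 2018
Kate Smith | Operations | 2016
Noah Miller | Operations | 2023
Kate Williams | Marketing | 2022
Olivia Miller | Sales | 2018
Leo Jones | Marketing | 2016
Jack Jones | Sales | 2018
Ivy Miller | Research | 2016
Carol Garcia | Operations | 2016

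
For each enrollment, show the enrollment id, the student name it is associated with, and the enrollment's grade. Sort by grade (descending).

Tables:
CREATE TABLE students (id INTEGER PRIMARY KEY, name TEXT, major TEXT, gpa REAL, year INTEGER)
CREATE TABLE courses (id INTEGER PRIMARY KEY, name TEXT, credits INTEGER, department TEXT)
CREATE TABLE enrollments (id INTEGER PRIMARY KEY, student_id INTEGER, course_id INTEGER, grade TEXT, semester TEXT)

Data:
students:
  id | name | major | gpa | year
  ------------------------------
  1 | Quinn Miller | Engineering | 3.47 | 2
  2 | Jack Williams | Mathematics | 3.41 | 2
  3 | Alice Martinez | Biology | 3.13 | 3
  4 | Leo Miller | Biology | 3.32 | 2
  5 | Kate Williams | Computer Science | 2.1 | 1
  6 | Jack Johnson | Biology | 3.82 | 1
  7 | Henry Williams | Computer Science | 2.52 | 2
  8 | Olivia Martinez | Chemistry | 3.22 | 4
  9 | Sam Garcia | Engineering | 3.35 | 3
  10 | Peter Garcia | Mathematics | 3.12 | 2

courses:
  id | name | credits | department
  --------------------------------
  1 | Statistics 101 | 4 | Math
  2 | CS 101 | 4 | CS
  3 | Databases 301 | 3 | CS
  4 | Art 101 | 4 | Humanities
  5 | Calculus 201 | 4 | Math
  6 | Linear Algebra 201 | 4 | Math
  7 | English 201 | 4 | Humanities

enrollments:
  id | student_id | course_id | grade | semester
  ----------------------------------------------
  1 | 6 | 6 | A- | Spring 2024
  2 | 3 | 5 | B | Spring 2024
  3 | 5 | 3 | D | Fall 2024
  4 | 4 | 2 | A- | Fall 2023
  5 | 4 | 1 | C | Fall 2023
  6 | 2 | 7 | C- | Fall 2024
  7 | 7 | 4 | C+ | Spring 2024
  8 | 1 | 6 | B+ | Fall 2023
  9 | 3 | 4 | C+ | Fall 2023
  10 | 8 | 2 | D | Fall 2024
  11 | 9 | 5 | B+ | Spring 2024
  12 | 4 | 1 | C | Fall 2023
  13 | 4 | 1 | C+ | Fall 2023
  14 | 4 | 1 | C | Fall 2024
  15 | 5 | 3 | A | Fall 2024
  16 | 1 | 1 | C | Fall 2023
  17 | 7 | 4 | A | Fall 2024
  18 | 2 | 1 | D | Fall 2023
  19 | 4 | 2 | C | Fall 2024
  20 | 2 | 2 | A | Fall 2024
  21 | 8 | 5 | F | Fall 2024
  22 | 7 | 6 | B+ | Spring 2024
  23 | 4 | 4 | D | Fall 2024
SELECT c.id, p.name AS student, c.grade FROM enrollments c JOIN students p ON c.student_id = p.id ORDER BY c.grade DESC

Execution result:
id | student | grade
21 | Olivia Martinez | F
3 | Kate Williams | D
10 | Olivia Martinez | D
18 | Jack Williams | D
23 | Leo Miller | D
6 | Jack Williams | C-
7 | Henry Williams | C+
9 | Alice Martinez | C+
13 | Leo Miller | C+
5 | Leo Miller | C
12 | Leo Miller | C
14 | Leo Miller | C
16 | Quinn Miller | C
19 | Leo Miller | C
8 | Quinn Miller | B+
11 | Sam Garcia | B+
22 | Henry Williams | B+
2 | Alice Martinez | B
1 | Jack Johnson | A-
4 | Leo Miller | A-
15 | Kate Williams | A
17 | Henry Williams | A
20 | Jack Williams | A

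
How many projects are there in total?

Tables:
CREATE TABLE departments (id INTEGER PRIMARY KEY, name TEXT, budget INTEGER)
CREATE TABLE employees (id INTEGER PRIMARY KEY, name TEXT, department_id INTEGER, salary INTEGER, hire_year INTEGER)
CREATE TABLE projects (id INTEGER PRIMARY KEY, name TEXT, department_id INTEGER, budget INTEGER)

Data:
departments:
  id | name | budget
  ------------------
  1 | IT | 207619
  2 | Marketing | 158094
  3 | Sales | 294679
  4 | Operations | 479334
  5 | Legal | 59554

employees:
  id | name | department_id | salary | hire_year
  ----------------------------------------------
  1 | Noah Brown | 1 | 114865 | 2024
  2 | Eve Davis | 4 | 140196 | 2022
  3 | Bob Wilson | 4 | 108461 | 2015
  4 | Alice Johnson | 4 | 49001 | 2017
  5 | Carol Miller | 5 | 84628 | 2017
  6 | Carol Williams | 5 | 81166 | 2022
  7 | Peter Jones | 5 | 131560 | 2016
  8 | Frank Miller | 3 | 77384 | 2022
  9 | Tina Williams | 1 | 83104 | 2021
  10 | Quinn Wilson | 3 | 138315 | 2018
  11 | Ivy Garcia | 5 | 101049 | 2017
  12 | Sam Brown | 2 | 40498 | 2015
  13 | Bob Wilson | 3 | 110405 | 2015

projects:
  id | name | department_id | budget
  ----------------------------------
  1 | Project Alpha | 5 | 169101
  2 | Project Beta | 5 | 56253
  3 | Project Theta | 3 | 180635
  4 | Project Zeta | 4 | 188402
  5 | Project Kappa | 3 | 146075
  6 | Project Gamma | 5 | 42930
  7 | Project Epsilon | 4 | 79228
SELECT COUNT(*) FROM projects

Execution result:
7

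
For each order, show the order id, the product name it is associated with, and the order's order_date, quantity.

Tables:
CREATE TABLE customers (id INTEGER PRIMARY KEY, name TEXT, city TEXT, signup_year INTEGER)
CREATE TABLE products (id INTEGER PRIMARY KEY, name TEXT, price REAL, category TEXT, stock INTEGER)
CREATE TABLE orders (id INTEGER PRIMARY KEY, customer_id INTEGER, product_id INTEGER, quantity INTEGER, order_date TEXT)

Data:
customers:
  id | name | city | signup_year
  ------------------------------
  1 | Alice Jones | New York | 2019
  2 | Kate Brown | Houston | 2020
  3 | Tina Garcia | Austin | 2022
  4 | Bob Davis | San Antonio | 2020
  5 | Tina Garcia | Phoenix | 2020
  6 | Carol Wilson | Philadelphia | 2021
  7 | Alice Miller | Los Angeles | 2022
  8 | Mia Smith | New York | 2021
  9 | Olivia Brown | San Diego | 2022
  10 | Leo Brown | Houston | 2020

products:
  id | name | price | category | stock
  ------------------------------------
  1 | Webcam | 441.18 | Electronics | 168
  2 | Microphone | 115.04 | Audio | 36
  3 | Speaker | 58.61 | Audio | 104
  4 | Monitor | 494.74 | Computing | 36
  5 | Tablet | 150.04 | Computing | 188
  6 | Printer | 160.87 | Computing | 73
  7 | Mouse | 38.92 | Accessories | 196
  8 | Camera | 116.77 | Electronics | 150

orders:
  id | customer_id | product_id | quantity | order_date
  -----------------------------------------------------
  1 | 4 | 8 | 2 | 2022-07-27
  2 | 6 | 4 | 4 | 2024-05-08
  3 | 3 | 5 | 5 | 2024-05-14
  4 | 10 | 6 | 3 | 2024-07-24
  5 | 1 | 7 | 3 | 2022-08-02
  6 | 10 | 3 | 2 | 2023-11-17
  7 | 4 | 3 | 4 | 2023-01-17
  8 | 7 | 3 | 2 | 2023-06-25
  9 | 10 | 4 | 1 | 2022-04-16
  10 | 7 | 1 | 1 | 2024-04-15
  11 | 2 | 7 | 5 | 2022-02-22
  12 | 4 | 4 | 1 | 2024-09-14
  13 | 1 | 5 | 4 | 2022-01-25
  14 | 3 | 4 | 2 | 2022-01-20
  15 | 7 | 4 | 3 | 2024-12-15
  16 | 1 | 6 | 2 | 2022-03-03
SELECT c.id, p.name AS product, c.order_date, c.quantity FROM orders c JOIN products p ON c.product_id = p.id

Execution result:
id | product | order_date | quantity
1 | Camera | 2022-07-27 | 2
2 | Monitor | 2024-05-08 | 4
3 | Tablet | 2024-05-14 | 5
4 | Printer | 2024-07-24 | 3
5 | Mouse | 2022-08-02 | 3
6 | Speaker | 2023-11-17 | 2
7 | Speaker | 2023-01-17 | 4
8 | Speaker | 2023-06-25 | 2
9 | Monitor | 2022-04-16 | 1
10 | Webcam | 2024-04-15 | 1
11 | Mouse | 2022-02-22 | 5
12 | Monitor | 2024-09-14 | 1
13 | Tablet | 2022-01-25 | 4
14 | Monitor | 2022-01-20 | 2
15 | Monitor | 2024-12-15 | 3
16 | Printer | 2022-03-03 | 2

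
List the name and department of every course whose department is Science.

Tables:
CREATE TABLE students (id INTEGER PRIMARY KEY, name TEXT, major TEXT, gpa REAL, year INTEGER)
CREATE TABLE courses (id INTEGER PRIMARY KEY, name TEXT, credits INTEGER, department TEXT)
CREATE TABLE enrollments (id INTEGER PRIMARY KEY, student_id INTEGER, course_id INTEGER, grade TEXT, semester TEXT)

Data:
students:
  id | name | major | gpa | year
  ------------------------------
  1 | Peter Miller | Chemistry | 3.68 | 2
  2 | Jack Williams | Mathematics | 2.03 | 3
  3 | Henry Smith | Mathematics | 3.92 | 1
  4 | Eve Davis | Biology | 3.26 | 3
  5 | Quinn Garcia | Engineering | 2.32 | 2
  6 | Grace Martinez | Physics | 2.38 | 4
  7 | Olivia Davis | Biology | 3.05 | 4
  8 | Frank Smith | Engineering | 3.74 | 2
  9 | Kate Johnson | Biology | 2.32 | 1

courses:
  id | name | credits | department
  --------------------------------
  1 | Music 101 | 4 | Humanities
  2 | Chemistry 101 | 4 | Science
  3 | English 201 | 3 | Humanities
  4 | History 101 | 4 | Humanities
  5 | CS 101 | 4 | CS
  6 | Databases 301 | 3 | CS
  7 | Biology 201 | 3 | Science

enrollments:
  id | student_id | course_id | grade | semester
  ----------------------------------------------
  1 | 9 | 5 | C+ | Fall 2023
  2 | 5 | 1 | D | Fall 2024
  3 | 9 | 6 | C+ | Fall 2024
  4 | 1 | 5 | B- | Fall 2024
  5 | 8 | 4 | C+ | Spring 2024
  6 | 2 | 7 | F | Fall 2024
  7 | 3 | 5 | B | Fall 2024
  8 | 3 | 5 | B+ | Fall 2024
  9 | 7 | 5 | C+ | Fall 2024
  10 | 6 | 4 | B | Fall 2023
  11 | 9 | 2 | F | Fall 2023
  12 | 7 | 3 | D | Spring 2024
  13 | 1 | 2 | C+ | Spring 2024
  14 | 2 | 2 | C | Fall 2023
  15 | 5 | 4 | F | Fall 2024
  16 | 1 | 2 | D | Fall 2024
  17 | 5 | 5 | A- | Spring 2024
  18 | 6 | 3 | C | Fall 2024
SELECT name, department FROM courses WHERE department = 'Science'

Execution result:
name | department
Chemistry 101 | Science
Biology 201 | Science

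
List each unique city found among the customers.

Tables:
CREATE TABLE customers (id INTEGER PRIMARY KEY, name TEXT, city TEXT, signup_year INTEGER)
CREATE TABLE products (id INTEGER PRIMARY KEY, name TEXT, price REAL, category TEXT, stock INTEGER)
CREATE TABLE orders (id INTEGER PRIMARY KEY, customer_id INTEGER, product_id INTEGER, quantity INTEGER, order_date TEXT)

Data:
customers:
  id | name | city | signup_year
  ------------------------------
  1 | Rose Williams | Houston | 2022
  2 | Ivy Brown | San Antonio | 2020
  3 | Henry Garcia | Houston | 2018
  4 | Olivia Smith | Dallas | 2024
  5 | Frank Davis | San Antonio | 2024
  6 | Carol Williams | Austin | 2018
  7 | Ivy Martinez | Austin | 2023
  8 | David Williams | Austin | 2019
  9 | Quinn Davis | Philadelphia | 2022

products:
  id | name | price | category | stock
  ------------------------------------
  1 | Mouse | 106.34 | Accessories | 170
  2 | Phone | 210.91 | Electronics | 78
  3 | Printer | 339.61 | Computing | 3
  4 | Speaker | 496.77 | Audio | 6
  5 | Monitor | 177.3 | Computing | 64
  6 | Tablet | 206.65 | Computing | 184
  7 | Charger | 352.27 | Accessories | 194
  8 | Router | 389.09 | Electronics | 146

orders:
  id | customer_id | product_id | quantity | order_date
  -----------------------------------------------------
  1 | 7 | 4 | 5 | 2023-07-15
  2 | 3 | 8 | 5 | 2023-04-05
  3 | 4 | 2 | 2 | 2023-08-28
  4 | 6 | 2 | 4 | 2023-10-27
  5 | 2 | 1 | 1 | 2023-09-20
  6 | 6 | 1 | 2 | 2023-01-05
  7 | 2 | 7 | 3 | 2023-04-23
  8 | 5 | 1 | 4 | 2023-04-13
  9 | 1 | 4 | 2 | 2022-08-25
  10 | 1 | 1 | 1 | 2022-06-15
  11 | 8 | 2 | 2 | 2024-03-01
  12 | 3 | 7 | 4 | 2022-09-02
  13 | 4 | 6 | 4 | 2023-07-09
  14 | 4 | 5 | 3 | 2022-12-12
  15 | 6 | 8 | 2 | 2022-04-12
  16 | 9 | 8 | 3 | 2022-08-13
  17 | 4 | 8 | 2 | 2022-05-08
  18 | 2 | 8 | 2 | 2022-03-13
SELECT DISTINCT city FROM customers

Execution result:
city
Houston
San Antonio
Dallas
Austin
Philadelphia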